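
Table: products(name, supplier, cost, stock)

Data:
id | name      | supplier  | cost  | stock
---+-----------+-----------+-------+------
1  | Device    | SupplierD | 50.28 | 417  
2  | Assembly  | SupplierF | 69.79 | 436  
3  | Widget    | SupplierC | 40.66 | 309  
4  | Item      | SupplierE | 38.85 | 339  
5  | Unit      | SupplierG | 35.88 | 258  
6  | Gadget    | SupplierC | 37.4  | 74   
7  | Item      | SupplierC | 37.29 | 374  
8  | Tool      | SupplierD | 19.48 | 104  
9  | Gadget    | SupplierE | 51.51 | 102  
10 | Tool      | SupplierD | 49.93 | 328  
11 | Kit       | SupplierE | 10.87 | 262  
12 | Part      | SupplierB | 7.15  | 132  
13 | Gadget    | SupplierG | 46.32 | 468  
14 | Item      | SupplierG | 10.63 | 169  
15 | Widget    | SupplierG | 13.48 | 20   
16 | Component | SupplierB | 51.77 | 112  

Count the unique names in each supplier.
SELECT supplier, COUNT(DISTINCT name)
FROM products
GROUP BY supplier

Result:
  SupplierB: 2 distinct
  SupplierC: 3 distinct
  SupplierD: 2 distinct
  SupplierE: 3 distinct
  SupplierF: 1 distinct
  SupplierG: 4 distinct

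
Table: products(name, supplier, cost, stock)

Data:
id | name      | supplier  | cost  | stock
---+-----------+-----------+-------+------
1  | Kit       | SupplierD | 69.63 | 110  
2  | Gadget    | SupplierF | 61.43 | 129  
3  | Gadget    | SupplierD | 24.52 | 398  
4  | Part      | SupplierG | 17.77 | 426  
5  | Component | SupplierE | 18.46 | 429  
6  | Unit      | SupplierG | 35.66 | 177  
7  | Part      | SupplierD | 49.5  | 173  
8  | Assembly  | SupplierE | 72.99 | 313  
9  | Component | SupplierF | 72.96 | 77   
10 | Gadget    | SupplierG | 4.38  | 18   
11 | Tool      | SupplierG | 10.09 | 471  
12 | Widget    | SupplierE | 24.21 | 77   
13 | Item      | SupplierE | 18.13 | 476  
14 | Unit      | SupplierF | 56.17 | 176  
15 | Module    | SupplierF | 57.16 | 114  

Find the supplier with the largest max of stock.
SELECT supplier, MAX(stock) as val
FROM products
GROUP BY supplier
ORDER BY val DESC
LIMIT 1

Result: SupplierE with max(stock) = 476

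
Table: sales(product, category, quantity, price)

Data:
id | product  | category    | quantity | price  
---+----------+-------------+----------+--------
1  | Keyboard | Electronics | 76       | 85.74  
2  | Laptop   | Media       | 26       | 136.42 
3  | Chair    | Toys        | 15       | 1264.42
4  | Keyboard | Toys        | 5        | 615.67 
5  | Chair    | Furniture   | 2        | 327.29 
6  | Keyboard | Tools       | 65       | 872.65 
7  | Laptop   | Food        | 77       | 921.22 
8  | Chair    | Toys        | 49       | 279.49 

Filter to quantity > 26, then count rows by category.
SELECT category, COUNT(*)
FROM sales
WHERE quantity > 26
GROUP BY category

Note: WHERE filters rows before grouping.

Result:
  Electronics: 1
  Food: 1
  Tools: 1
  Toys: 1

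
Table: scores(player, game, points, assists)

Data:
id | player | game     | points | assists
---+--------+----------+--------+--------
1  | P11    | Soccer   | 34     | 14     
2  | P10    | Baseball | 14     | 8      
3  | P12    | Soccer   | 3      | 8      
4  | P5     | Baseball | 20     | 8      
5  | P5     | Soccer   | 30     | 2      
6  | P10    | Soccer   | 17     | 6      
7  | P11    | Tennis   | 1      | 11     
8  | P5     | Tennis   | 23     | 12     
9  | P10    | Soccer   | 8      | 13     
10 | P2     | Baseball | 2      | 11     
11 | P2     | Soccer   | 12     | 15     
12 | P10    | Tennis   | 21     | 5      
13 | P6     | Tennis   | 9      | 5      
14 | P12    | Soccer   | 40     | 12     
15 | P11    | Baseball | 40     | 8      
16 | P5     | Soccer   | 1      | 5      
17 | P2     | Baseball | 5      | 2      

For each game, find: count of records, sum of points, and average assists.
SELECT game,
       COUNT(*) as cnt,
       SUM(points) as total_points,
       AVG(assists) as avg_assists
FROM scores
GROUP BY game

Result:
  Baseball: 5 records, 81 total points, 7.40 avg assists
  Soccer: 8 records, 145 total points, 9.38 avg assists
  Tennis: 4 records, 54 total points, 8.25 avg assists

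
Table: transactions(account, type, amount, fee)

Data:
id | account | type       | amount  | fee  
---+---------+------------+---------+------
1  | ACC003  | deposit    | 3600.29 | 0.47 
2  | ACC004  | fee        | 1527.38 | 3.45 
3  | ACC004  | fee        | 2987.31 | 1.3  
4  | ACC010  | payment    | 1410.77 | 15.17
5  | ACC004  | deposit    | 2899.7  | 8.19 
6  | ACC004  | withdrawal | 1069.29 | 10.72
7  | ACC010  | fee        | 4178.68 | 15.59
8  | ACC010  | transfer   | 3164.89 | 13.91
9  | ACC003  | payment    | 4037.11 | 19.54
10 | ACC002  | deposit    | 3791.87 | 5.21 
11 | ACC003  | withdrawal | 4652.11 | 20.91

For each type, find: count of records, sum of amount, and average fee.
SELECT type,
       COUNT(*) as cnt,
       SUM(amount) as total_amount,
       AVG(fee) as avg_fee
FROM transactions
GROUP BY type

Result:
  deposit: 3 records, 10291.86 total amount, 4.62 avg fee
  fee: 3 records, 8693.37 total amount, 6.78 avg fee
  payment: 2 records, 5447.88 total amount, 17.36 avg fee
  transfer: 1 records, 3164.89 total amount, 13.91 avg fee
  withdrawal: 2 records, 5721.40 total amount, 15.82 avg fee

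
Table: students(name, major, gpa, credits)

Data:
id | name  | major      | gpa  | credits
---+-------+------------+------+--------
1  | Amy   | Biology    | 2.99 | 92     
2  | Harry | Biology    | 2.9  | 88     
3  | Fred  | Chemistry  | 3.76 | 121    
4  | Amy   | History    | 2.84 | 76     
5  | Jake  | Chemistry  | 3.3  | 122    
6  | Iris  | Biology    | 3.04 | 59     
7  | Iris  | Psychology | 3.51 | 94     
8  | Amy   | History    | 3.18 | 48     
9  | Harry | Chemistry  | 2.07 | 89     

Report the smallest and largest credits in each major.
SELECT major, MIN(credits), MAX(credits)
FROM students
GROUP BY major

Result:
  Biology: min=59, max=92
  Chemistry: min=89, max=122
  History: min=48, max=76
  Psychology: min=94, max=94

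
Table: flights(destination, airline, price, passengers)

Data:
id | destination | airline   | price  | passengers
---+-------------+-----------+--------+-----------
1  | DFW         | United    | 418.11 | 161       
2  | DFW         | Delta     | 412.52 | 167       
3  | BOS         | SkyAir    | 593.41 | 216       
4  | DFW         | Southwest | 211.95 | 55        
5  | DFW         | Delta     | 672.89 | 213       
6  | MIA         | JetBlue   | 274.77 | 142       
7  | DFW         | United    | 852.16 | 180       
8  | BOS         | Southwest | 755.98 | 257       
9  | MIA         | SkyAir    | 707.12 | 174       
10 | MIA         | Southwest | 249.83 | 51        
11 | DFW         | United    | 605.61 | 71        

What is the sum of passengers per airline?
SELECT airline, SUM(passengers) as result
FROM flights
GROUP BY airline

Result:
  Delta: 380
  JetBlue: 142
  SkyAir: 390
  Southwest: 363
  United: 412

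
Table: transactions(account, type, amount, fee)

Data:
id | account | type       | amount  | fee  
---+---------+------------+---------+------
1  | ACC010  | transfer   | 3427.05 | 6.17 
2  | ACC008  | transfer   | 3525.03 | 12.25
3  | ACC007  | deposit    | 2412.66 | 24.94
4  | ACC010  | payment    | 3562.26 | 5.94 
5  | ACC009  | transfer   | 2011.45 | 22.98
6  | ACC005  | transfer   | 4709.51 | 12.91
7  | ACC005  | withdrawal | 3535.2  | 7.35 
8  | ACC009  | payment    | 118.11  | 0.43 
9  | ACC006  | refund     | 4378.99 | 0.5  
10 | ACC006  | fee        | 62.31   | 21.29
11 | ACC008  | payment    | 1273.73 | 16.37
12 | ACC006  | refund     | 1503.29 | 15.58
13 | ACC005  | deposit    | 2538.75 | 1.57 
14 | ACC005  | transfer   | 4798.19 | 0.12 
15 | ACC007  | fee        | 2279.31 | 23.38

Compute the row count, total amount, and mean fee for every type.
SELECT type,
       COUNT(*) as cnt,
       SUM(amount) as total_amount,
       AVG(fee) as avg_fee
FROM transactions
GROUP BY type

Result:
  deposit: 2 records, 4951.41 total amount, 13.26 avg fee
  fee: 2 records, 2341.62 total amount, 22.34 avg fee
  payment: 3 records, 4954.10 total amount, 7.58 avg fee
  refund: 2 records, 5882.28 total amount, 8.04 avg fee
  transfer: 5 records, 18471.23 total amount, 10.89 avg fee
  withdrawal: 1 records, 3535.20 total amount, 7.35 avg fee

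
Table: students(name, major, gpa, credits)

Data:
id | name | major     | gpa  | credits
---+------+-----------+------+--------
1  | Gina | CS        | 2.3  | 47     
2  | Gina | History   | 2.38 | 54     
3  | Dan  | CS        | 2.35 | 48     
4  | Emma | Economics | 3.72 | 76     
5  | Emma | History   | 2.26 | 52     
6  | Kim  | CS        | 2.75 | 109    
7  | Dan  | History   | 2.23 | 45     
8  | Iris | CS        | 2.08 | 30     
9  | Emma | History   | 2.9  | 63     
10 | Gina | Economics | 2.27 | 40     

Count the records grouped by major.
SELECT major, COUNT(*) as count
FROM students
GROUP BY major

Result:
  CS: 4
  Economics: 2
  History: 4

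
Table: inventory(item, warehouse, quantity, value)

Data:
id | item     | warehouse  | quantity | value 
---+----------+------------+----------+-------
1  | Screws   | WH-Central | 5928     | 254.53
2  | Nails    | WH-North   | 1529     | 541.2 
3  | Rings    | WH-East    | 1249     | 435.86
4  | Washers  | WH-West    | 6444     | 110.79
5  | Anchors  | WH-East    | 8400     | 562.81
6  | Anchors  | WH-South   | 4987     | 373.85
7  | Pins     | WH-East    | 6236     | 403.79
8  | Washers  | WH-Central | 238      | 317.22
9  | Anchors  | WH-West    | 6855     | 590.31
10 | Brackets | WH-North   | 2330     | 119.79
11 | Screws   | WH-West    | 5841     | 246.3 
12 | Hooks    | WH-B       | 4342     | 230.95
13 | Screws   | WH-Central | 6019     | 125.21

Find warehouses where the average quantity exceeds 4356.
SELECT warehouse, AVG(quantity)
FROM inventory
GROUP BY warehouse
HAVING AVG(quantity) > 4356

Result:
  WH-East: avg=5295.00
  WH-South: avg=4987.00
  WH-West: avg=6380.00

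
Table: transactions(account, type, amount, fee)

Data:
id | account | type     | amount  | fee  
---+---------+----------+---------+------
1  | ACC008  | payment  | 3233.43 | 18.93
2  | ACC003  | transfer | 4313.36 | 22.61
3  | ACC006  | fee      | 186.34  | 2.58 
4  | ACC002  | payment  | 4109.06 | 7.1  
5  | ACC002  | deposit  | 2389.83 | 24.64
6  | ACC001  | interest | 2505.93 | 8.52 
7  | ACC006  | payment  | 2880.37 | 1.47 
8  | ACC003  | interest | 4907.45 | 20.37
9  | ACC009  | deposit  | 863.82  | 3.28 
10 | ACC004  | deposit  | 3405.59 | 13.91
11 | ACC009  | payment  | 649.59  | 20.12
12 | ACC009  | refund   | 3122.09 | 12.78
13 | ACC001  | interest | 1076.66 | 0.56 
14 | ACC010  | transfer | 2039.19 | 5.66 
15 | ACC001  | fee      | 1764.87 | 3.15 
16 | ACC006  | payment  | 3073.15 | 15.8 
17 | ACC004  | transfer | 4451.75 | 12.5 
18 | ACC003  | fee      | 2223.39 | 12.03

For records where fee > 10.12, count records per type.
SELECT type, COUNT(*)
FROM transactions
WHERE fee > 10.12
GROUP BY type

Note: WHERE filters rows before grouping.

Result:
  deposit: 2
  fee: 1
  interest: 1
  payment: 3
  refund: 1
  transfer: 2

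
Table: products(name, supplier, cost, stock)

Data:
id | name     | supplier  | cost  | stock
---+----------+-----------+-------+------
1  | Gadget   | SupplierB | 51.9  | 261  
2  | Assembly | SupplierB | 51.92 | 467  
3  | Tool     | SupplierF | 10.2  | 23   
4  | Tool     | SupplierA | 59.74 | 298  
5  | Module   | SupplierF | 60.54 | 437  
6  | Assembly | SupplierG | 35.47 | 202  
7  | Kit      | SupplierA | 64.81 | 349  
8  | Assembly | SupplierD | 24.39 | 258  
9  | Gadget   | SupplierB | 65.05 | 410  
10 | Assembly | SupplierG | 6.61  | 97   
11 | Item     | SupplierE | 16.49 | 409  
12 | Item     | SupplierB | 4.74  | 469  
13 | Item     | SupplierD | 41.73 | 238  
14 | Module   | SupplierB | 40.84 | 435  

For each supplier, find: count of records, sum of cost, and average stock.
SELECT supplier,
       COUNT(*) as cnt,
       SUM(cost) as total_cost,
       AVG(stock) as avg_stock
FROM products
GROUP BY supplier

Result:
  SupplierA: 2 records, 124.55 total cost, 323.50 avg stock
  SupplierB: 5 records, 214.45 total cost, 408.40 avg stock
  SupplierD: 2 records, 66.12 total cost, 248.00 avg stock
  SupplierE: 1 records, 16.49 total cost, 409.00 avg stock
  SupplierF: 2 records, 70.74 total cost, 230.00 avg stock
  SupplierG: 2 records, 42.08 total cost, 149.50 avg stock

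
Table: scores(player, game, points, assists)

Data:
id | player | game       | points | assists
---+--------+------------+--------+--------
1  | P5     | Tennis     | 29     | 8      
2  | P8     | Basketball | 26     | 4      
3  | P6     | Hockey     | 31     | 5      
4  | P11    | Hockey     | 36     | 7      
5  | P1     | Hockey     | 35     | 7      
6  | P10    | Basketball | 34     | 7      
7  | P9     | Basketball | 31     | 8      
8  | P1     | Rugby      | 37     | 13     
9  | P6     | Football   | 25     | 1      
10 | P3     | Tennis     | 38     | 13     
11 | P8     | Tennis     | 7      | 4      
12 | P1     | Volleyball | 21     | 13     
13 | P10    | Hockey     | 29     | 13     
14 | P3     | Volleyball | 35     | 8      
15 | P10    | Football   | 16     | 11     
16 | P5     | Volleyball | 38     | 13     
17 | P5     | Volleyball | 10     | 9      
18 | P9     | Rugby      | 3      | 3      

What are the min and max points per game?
SELECT game, MIN(points), MAX(points)
FROM scores
GROUP BY game

Result:
  Basketball: min=26, max=34
  Football: min=16, max=25
  Hockey: min=29, max=36
  Rugby: min=3, max=37
  Tennis: min=7, max=38
  Volleyball: min=10, max=38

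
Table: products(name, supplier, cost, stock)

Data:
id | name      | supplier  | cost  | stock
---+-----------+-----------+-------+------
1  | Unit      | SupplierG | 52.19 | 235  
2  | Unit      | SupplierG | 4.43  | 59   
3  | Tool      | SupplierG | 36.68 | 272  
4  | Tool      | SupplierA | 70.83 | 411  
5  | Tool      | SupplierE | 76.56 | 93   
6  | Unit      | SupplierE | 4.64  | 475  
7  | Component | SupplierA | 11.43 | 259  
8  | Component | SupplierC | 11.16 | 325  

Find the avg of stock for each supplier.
SELECT supplier, AVG(stock) as result
FROM products
GROUP BY supplier

Result:
  SupplierA: 335.00
  SupplierC: 325.00
  SupplierE: 284.00
  SupplierG: 188.67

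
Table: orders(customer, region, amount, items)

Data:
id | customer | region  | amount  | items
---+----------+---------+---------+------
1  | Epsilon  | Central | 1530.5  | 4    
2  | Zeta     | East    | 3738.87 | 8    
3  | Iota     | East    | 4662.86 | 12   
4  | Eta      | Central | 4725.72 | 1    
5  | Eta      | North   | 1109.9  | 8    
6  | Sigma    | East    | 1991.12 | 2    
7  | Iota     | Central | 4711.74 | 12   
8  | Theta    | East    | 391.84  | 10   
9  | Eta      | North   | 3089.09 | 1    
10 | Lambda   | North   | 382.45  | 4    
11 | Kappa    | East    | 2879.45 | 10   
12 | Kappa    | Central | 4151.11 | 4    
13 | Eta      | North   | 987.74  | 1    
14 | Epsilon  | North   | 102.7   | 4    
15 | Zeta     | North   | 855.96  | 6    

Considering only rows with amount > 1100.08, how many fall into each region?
SELECT region, COUNT(*)
FROM orders
WHERE amount > 1100.08
GROUP BY region

Note: WHERE filters rows before grouping.

Result:
  Central: 4
  East: 4
  North: 2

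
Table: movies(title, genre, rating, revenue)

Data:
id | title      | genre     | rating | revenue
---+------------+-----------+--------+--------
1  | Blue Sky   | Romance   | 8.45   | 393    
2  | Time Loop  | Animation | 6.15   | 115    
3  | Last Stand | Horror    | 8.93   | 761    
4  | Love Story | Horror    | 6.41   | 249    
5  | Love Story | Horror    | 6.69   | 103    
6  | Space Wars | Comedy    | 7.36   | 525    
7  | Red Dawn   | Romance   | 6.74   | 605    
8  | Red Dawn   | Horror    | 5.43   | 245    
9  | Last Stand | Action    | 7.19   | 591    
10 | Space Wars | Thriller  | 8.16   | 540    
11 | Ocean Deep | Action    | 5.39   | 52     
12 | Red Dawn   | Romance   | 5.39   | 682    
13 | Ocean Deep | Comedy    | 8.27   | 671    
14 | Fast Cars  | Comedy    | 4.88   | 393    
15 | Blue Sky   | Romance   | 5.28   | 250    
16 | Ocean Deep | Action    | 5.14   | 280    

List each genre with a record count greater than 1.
SELECT genre, COUNT(*) as cnt
FROM movies
GROUP BY genre
HAVING COUNT(*) > 1

Result:
  Action: 3
  Comedy: 3
  Horror: 4
  Romance: 4

Note: HAVING filters groups after aggregation, WHERE filters rows before.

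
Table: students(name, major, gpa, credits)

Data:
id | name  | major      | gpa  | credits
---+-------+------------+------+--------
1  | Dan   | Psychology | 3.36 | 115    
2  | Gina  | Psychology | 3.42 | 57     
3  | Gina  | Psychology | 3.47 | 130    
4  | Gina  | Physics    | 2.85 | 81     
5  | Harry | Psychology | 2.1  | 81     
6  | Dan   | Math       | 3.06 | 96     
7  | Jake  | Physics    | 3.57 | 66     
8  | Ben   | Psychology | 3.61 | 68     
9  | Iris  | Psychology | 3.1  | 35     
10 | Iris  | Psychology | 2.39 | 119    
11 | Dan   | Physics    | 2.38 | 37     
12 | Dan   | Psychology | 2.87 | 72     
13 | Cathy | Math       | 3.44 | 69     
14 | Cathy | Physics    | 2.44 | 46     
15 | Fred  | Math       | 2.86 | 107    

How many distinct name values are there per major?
SELECT major, COUNT(DISTINCT name)
FROM students
GROUP BY major

Result:
  Math: 3 distinct
  Physics: 4 distinct
  Psychology: 5 distinct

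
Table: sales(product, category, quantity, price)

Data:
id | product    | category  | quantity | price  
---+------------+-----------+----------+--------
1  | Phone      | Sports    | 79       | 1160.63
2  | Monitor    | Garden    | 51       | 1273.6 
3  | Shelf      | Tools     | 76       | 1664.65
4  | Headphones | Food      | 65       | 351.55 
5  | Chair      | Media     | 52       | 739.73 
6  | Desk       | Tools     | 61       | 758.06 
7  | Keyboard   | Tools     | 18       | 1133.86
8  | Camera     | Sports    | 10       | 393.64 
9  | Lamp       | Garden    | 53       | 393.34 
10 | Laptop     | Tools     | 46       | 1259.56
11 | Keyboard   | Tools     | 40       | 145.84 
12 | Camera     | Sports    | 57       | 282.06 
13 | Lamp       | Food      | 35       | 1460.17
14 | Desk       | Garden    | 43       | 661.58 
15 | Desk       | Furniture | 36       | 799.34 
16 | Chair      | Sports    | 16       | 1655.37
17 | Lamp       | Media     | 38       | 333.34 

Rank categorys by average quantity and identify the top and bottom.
SELECT category, AVG(quantity)
FROM sales
GROUP BY category
ORDER BY AVG(quantity)

All groups:
  Furniture: 36.00
  Sports: 40.50
  Media: 45.00
  Tools: 48.20
  Garden: 49.00
  Food: 50.00

Highest: Food (50.00)
Lowest: Furniture (36.00)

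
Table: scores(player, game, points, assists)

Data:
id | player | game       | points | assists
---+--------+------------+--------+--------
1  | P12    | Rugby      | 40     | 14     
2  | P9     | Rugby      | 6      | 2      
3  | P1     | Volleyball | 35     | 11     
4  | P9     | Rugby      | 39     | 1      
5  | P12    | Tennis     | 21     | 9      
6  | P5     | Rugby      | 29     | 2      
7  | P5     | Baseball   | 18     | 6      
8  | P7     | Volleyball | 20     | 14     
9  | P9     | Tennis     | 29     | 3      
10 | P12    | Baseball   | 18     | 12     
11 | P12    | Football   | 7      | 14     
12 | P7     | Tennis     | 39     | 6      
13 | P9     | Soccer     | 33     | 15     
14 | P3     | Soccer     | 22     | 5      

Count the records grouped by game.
SELECT game, COUNT(*) as count
FROM scores
GROUP BY game

Result:
  Baseball: 2
  Football: 1
  Rugby: 4
  Soccer: 2
  Tennis: 3
  Volleyball: 2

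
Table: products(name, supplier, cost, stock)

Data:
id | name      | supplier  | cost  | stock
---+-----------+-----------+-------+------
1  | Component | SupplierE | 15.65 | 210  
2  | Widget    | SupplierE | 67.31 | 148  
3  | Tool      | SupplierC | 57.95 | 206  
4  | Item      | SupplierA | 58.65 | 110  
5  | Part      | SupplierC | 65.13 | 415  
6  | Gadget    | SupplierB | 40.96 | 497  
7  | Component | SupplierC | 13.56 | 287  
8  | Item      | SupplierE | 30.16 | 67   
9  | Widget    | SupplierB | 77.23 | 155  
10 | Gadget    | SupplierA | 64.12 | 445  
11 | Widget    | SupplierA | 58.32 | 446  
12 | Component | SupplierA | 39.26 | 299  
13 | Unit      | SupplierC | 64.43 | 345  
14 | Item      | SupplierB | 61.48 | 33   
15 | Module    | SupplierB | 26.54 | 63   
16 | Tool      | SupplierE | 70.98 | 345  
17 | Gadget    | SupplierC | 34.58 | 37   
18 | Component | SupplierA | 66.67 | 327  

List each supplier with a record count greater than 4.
SELECT supplier, COUNT(*) as cnt
FROM products
GROUP BY supplier
HAVING COUNT(*) > 4

Result:
  SupplierA: 5
  SupplierC: 5

Note: HAVING filters groups after aggregation, WHERE filters rows before.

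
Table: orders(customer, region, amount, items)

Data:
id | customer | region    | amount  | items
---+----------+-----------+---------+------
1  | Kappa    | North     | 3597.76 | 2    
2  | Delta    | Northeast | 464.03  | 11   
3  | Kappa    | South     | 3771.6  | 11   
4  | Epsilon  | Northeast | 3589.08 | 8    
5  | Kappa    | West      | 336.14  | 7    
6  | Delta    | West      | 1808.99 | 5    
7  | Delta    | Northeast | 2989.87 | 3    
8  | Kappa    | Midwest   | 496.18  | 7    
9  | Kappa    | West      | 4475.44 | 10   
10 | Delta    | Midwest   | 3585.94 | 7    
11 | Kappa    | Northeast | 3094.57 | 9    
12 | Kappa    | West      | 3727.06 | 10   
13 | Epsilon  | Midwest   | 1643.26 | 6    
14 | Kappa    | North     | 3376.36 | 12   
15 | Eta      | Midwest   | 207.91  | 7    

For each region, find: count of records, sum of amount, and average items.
SELECT region,
       COUNT(*) as cnt,
       SUM(amount) as total_amount,
       AVG(items) as avg_items
FROM orders
GROUP BY region

Result:
  Midwest: 4 records, 5933.29 total amount, 6.75 avg items
  North: 2 records, 6974.12 total amount, 7.00 avg items
  Northeast: 4 records, 10137.55 total amount, 7.75 avg items
  South: 1 records, 3771.60 total amount, 11.00 avg items
  West: 4 records, 10347.63 total amount, 8.00 avg items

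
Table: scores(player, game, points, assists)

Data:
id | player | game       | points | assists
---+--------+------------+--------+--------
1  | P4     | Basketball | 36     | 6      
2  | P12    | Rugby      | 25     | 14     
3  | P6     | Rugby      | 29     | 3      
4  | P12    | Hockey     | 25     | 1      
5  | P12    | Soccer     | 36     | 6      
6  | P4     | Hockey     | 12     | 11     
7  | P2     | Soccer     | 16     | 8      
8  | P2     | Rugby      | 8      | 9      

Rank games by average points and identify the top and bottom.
SELECT game, AVG(points)
FROM scores
GROUP BY game
ORDER BY AVG(points)

All groups:
  Hockey: 18.50
  Rugby: 20.67
  Soccer: 26.00
  Basketball: 36.00

Highest: Basketball (36.00)
Lowest: Hockey (18.50)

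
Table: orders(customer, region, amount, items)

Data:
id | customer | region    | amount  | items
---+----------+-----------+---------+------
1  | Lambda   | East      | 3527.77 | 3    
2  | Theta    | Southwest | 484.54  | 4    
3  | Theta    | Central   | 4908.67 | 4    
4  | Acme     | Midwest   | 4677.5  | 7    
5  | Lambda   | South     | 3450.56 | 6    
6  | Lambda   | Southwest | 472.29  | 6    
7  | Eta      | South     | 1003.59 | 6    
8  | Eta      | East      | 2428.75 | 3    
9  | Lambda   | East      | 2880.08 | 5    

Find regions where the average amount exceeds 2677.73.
SELECT region, AVG(amount)
FROM orders
GROUP BY region
HAVING AVG(amount) > 2677.73

Result:
  Central: avg=4908.67
  East: avg=2945.53
  Midwest: avg=4677.50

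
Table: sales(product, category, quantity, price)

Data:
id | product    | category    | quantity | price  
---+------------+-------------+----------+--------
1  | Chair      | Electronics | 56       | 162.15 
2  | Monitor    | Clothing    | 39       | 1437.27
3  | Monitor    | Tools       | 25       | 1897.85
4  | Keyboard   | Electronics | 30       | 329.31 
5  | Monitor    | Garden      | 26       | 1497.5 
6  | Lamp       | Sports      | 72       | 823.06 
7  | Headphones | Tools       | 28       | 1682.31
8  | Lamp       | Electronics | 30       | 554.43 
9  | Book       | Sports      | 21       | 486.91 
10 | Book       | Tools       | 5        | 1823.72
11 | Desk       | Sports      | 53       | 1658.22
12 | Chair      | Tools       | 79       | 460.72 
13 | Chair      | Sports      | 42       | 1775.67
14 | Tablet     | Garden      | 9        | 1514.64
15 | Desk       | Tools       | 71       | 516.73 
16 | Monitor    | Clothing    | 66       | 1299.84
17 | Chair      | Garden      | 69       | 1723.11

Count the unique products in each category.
SELECT category, COUNT(DISTINCT product)
FROM sales
GROUP BY category

Result:
  Clothing: 1 distinct
  Electronics: 3 distinct
  Garden: 3 distinct
  Sports: 4 distinct
  Tools: 5 distinct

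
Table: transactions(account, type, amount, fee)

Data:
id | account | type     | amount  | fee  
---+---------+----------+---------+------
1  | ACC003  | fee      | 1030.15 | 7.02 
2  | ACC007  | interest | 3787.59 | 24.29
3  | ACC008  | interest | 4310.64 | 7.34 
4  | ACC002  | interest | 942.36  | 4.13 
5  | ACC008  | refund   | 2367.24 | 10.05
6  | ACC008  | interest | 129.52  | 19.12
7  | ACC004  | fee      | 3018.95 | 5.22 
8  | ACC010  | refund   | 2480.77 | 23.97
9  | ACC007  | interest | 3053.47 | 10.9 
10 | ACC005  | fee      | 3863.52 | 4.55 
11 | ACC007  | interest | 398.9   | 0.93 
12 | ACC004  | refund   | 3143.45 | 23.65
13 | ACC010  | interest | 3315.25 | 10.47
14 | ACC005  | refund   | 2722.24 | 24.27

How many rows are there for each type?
SELECT type, COUNT(*) as count
FROM transactions
GROUP BY type

Result:
  fee: 3
  interest: 7
  refund: 4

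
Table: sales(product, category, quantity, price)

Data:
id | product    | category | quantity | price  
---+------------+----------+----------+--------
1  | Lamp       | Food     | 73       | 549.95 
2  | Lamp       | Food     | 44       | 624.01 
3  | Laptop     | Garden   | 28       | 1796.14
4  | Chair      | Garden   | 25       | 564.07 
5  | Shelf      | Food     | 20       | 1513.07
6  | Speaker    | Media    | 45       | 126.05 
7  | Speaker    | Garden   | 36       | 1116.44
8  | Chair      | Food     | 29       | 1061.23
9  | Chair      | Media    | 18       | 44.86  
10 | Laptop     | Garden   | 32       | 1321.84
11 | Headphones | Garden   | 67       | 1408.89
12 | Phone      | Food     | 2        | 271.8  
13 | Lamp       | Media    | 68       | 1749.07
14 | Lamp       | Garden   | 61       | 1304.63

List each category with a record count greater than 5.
SELECT category, COUNT(*) as cnt
FROM sales
GROUP BY category
HAVING COUNT(*) > 5

Result:
  Garden: 6

Note: HAVING filters groups after aggregation, WHERE filters rows before.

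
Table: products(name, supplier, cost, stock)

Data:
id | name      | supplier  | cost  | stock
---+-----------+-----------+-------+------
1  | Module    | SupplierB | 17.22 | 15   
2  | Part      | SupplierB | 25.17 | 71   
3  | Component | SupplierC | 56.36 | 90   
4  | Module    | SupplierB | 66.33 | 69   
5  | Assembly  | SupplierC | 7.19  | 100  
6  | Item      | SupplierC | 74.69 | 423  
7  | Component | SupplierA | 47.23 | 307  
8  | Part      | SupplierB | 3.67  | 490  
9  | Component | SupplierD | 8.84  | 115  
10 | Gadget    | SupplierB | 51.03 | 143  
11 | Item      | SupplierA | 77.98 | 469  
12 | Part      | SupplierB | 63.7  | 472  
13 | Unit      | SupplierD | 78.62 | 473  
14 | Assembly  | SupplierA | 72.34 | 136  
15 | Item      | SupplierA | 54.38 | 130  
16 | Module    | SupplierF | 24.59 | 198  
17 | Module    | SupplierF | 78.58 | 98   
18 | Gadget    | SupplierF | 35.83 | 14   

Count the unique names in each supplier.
SELECT supplier, COUNT(DISTINCT name)
FROM products
GROUP BY supplier

Result:
  SupplierA: 3 distinct
  SupplierB: 3 distinct
  SupplierC: 3 distinct
  SupplierD: 2 distinct
  SupplierF: 2 distinct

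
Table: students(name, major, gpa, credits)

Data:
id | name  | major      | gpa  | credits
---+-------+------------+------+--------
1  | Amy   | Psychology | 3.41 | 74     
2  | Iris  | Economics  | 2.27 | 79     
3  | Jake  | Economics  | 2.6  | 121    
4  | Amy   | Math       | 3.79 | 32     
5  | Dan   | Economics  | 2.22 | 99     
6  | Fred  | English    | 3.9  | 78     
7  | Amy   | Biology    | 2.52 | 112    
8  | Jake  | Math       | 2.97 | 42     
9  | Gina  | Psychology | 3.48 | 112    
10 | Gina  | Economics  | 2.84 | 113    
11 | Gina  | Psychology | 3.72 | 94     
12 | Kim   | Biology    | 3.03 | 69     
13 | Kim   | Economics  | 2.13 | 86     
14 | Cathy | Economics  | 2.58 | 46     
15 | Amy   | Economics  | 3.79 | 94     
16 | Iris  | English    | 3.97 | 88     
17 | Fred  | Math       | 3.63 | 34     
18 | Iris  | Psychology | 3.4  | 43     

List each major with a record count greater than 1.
SELECT major, COUNT(*) as cnt
FROM students
GROUP BY major
HAVING COUNT(*) > 1

Result:
  Biology: 2
  Economics: 7
  English: 2
  Math: 3
  Psychology: 4

Note: HAVING filters groups after aggregation, WHERE filters rows before.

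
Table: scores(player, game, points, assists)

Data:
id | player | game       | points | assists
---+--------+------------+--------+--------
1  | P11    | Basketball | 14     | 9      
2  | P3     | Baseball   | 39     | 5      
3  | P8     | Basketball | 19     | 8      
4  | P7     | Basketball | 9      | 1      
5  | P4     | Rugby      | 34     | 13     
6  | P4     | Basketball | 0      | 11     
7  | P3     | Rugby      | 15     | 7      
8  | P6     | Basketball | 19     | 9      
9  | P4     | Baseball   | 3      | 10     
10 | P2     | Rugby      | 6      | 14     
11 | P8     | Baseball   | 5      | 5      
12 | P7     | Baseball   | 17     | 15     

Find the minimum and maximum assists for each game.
SELECT game, MIN(assists), MAX(assists)
FROM scores
GROUP BY game

Result:
  Baseball: min=5, max=15
  Basketball: min=1, max=11
  Rugby: min=7, max=14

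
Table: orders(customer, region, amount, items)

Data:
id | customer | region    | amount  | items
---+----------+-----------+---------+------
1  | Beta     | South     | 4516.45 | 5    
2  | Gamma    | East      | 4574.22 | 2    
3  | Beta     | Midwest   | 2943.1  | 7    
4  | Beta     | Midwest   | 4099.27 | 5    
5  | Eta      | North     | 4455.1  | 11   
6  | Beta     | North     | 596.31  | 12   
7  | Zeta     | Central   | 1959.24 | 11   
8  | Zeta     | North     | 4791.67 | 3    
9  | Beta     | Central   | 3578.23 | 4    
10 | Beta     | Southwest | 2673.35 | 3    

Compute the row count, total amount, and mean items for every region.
SELECT region,
       COUNT(*) as cnt,
       SUM(amount) as total_amount,
       AVG(items) as avg_items
FROM orders
GROUP BY region

Result:
  Central: 2 records, 5537.47 total amount, 7.50 avg items
  East: 1 records, 4574.22 total amount, 2.00 avg items
  Midwest: 2 records, 7042.37 total amount, 6.00 avg items
  North: 3 records, 9843.08 total amount, 8.67 avg items
  South: 1 records, 4516.45 total amount, 5.00 avg items
  Southwest: 1 records, 2673.35 total amount, 3.00 avg items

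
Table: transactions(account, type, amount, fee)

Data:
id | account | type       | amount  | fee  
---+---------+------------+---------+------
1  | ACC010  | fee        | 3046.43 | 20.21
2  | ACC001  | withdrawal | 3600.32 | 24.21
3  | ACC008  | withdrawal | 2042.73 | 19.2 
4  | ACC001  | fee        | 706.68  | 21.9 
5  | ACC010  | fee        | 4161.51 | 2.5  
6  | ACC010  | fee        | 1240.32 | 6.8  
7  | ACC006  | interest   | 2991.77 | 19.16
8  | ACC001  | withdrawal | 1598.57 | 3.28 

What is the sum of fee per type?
SELECT type, SUM(fee) as result
FROM transactions
GROUP BY type

Result:
  fee: 51.41
  interest: 19.16
  withdrawal: 46.69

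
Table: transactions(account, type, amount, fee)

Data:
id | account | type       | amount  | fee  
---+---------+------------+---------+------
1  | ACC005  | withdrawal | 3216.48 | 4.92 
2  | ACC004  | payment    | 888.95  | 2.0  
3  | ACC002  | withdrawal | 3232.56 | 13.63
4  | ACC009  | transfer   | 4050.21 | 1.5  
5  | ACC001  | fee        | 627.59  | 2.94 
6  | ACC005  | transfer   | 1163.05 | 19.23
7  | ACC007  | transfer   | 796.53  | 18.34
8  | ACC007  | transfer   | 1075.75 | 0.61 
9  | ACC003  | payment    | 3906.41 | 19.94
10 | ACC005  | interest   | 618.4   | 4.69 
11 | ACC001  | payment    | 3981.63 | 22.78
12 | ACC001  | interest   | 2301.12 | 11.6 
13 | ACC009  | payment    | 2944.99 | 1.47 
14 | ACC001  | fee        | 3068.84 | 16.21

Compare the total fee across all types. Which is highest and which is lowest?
SELECT type, SUM(fee)
FROM transactions
GROUP BY type
ORDER BY SUM(fee)

All groups:
  interest: 16.29
  withdrawal: 18.55
  fee: 19.15
  transfer: 39.68
  payment: 46.19

Highest: payment (46.19)
Lowest: interest (16.29)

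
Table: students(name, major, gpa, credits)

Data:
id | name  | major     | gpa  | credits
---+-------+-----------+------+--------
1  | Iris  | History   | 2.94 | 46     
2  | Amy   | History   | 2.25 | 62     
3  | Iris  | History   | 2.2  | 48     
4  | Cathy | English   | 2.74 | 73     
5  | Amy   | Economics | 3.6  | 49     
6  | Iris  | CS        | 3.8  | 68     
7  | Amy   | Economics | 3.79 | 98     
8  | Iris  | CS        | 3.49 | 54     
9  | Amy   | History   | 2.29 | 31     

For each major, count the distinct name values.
SELECT major, COUNT(DISTINCT name)
FROM students
GROUP BY major

Result:
  CS: 1 distinct
  Economics: 1 distinct
  English: 1 distinct
  History: 2 distinct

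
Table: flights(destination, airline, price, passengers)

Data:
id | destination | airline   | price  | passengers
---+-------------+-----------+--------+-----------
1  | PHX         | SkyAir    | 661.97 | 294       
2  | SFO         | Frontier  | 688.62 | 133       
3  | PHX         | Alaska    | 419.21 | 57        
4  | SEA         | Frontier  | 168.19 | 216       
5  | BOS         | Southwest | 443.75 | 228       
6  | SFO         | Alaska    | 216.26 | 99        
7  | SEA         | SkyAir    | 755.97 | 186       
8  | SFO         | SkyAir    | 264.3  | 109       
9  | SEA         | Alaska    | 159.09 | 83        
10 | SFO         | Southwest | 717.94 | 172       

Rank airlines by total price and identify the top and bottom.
SELECT airline, SUM(price)
FROM flights
GROUP BY airline
ORDER BY SUM(price)

All groups:
  Alaska: 794.56
  Frontier: 856.81
  Southwest: 1161.69
  SkyAir: 1682.24

Highest: SkyAir (1682.24)
Lowest: Alaska (794.56)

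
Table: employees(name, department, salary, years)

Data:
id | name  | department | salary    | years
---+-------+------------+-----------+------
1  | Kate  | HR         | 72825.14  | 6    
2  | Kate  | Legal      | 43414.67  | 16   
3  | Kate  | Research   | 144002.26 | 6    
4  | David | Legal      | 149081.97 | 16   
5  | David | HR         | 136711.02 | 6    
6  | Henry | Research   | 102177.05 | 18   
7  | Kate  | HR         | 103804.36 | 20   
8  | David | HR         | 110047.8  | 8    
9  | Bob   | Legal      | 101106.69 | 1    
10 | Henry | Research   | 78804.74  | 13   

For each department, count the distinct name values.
SELECT department, COUNT(DISTINCT name)
FROM employees
GROUP BY department

Result:
  HR: 2 distinct
  Legal: 3 distinct
  Research: 2 distinct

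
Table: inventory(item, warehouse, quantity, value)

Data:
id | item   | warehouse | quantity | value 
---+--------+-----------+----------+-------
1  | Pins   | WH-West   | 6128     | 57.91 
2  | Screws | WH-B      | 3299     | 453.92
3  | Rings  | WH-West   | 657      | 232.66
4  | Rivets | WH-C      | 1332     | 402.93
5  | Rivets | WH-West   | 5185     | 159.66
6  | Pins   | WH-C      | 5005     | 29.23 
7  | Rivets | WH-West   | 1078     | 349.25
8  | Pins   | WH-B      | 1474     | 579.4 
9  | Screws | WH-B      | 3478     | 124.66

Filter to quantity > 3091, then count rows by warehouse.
SELECT warehouse, COUNT(*)
FROM inventory
WHERE quantity > 3091
GROUP BY warehouse

Note: WHERE filters rows before grouping.

Result:
  WH-B: 2
  WH-C: 1
  WH-West: 2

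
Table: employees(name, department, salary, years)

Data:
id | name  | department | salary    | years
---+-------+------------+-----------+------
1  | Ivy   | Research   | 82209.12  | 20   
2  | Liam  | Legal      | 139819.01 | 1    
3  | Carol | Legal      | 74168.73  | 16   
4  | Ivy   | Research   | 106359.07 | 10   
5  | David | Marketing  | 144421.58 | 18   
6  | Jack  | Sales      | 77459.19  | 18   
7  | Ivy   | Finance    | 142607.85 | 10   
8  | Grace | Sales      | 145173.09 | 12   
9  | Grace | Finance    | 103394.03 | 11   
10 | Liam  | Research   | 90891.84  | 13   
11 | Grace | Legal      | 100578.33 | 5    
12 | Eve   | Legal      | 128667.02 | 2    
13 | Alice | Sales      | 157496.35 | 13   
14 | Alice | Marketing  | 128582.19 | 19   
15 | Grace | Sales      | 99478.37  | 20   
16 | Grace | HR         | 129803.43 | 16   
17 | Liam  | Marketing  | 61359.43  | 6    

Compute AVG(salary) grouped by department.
SELECT department, AVG(salary) as result
FROM employees
GROUP BY department

Result:
  Finance: 123000.94
  HR: 129803.43
  Legal: 110808.27
  Marketing: 111454.40
  Research: 93153.34
  Sales: 119901.75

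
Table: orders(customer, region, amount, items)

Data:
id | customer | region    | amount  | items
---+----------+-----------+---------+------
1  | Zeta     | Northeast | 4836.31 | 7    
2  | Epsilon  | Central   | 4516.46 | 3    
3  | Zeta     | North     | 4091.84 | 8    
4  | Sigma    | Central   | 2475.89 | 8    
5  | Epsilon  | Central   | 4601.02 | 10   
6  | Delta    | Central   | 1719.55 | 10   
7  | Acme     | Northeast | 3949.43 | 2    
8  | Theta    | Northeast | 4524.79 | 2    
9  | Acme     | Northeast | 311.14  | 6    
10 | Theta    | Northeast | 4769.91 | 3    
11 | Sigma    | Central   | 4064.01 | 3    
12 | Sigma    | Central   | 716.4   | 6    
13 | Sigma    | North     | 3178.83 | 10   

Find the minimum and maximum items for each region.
SELECT region, MIN(items), MAX(items)
FROM orders
GROUP BY region

Result:
  Central: min=3, max=10
  North: min=8, max=10
  Northeast: min=2, max=7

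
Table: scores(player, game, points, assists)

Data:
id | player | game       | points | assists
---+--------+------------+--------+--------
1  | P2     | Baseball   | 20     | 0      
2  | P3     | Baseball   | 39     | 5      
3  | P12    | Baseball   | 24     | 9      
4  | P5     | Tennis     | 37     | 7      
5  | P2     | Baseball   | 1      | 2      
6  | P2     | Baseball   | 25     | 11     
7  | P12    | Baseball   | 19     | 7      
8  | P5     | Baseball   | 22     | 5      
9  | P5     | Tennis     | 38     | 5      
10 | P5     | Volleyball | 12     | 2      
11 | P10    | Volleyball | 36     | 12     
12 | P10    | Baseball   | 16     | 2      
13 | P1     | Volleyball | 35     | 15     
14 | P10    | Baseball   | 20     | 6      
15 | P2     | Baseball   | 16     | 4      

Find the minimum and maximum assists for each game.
SELECT game, MIN(assists), MAX(assists)
FROM scores
GROUP BY game

Result:
  Baseball: min=0, max=11
  Tennis: min=5, max=7
  Volleyball: min=2, max=15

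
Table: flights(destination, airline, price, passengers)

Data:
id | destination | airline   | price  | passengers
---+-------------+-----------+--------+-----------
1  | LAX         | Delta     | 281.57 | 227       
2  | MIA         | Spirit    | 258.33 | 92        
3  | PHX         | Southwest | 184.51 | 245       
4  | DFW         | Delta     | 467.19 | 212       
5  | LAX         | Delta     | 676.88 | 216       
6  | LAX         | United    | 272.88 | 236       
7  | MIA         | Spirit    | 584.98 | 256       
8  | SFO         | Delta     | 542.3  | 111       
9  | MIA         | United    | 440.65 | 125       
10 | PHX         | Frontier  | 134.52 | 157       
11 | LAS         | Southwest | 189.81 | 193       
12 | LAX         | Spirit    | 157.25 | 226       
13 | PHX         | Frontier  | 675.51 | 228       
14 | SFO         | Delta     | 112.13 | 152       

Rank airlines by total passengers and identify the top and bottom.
SELECT airline, SUM(passengers)
FROM flights
GROUP BY airline
ORDER BY SUM(passengers)

All groups:
  United: 361
  Frontier: 385
  Southwest: 438
  Spirit: 574
  Delta: 918

Highest: Delta (918)
Lowest: United (361)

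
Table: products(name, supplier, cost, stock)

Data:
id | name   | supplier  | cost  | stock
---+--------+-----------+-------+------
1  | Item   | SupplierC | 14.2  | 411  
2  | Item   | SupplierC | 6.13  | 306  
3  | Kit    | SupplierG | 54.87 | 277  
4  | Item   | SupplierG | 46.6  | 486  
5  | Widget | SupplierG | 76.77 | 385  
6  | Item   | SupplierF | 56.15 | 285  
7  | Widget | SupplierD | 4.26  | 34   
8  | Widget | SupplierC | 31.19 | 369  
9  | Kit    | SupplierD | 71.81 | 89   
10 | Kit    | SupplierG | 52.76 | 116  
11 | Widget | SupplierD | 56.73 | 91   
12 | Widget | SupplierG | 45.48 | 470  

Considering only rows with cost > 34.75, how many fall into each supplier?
SELECT supplier, COUNT(*)
FROM products
WHERE cost > 34.75
GROUP BY supplier

Note: WHERE filters rows before grouping.

Result:
  SupplierD: 2
  SupplierF: 1
  SupplierG: 5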